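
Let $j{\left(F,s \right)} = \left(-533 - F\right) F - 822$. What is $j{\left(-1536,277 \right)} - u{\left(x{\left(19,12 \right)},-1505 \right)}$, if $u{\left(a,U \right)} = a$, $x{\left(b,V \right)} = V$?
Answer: $-1541442$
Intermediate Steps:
$j{\left(F,s \right)} = -822 + F \left(-533 - F\right)$ ($j{\left(F,s \right)} = F \left(-533 - F\right) - 822 = -822 + F \left(-533 - F\right)$)
$j{\left(-1536,277 \right)} - u{\left(x{\left(19,12 \right)},-1505 \right)} = \left(-822 - \left(-1536\right)^{2} - -818688\right) - 12 = \left(-822 - 2359296 + 818688\right) - 12 = -1541430 - 12 = -1541442$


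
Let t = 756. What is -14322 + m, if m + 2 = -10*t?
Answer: -21884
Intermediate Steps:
m = -7562 (m = -2 - 10*756 = -2 - 7560 = -7562)
-14322 + m = -14322 - 7562 = -21884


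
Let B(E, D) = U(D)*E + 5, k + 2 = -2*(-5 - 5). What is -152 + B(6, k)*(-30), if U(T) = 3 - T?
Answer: 2398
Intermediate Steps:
k = 18 (k = -2 - 2*(-5 - 5) = -2 - 2*(-10) = -2 + 20 = 18)
B(E, D) = 5 + E*(3 - D) (B(E, D) = (3 - D)*E + 5 = E*(3 - D) + 5 = 5 + E*(3 - D))
-152 + B(6, k)*(-30) = -152 + (5 - 1*6*(-3 + 18))*(-30) = -152 + (5 - 1*6*15)*(-30) = -152 + (5 - 90)*(-30) = -152 - 85*(-30) = -152 + 2550 = 2398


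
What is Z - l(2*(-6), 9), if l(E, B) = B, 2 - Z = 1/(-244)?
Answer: -1707/244 ≈ -6.9959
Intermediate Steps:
Z = 489/244 (Z = 2 - 1/(-244) = 2 - 1*(-1/244) = 2 + 1/244 = 489/244 ≈ 2.0041)
Z - l(2*(-6), 9) = 489/244 - 1*9 = 489/244 - 9 = -1707/244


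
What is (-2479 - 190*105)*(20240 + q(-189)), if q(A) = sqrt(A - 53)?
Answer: -453962960 - 246719*I*sqrt(2) ≈ -4.5396e+8 - 3.4891e+5*I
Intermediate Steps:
q(A) = sqrt(-53 + A)
(-2479 - 190*105)*(20240 + q(-189)) = (-2479 - 190*105)*(20240 + sqrt(-53 - 189)) = (-2479 - 19950)*(20240 + sqrt(-242)) = -22429*(20240 + 11*I*sqrt(2)) = -453962960 - 246719*I*sqrt(2)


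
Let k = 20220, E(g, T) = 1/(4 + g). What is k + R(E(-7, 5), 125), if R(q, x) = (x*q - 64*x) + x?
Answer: 36910/3 ≈ 12303.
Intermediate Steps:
R(q, x) = -63*x + q*x (R(q, x) = (q*x - 64*x) + x = (-64*x + q*x) + x = -63*x + q*x)
k + R(E(-7, 5), 125) = 20220 + 125*(-63 + 1/(4 - 7)) = 20220 + 125*(-63 + 1/(-3)) = 20220 + 125*(-63 - ⅓) = 20220 + 125*(-190/3) = 20220 - 23750/3 = 36910/3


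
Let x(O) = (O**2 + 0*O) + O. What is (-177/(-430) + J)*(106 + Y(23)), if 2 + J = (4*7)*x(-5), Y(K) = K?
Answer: 720351/10 ≈ 72035.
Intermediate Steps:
x(O) = O + O**2 (x(O) = (O**2 + 0) + O = O**2 + O = O + O**2)
J = 558 (J = -2 + (4*7)*(-5*(1 - 5)) = -2 + 28*(-5*(-4)) = -2 + 28*20 = -2 + 560 = 558)
(-177/(-430) + J)*(106 + Y(23)) = (-177/(-430) + 558)*(106 + 23) = (-177*(-1/430) + 558)*129 = (177/430 + 558)*129 = (240117/430)*129 = 720351/10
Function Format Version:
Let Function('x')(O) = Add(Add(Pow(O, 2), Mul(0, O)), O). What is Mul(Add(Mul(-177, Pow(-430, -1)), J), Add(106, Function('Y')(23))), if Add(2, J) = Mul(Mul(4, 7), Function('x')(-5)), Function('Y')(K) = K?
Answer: Rational(720351, 10) ≈ 72035.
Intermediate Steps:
Function('x')(O) = Add(O, Pow(O, 2)) (Function('x')(O) = Add(Add(Pow(O, 2), 0), O) = Add(Pow(O, 2), O) = Add(O, Pow(O, 2)))
J = 558 (J = Add(-2, Mul(Mul(4, 7), Mul(-5, Add(1, -5)))) = Add(-2, Mul(28, Mul(-5, -4))) = Add(-2, Mul(28, 20)) = Add(-2, 560) = 558)
Mul(Add(Mul(-177, Pow(-430, -1)), J), Add(106, Function('Y')(23))) = Mul(Add(Mul(-177, Pow(-430, -1)), 558), Add(106, 23)) = Mul(Add(Mul(-177, Rational(-1, 430)), 558), 129) = Mul(Add(Rational(177, 430), 558), 129) = Mul(Rational(240117, 430), 129) = Rational(720351, 10)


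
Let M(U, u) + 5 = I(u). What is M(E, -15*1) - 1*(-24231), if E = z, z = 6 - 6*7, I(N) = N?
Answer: 24211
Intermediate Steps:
z = -36 (z = 6 - 42 = -36)
E = -36
M(U, u) = -5 + u
M(E, -15*1) - 1*(-24231) = (-5 - 15*1) - 1*(-24231) = (-5 - 15) + 24231 = -20 + 24231 = 24211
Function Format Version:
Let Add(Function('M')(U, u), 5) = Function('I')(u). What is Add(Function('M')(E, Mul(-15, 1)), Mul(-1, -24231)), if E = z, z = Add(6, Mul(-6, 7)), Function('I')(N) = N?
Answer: 24211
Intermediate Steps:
z = -36 (z = Add(6, -42) = -36)
E = -36
Function('M')(U, u) = Add(-5, u)
Add(Function('M')(E, Mul(-15, 1)), Mul(-1, -24231)) = Add(Add(-5, Mul(-15, 1)), Mul(-1, -24231)) = Add(Add(-5, -15), 24231) = Add(-20, 24231) = 24211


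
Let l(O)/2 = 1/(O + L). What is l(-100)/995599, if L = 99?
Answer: -2/995599 ≈ -2.0088e-6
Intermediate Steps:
l(O) = 2/(99 + O) (l(O) = 2/(O + 99) = 2/(99 + O))
l(-100)/995599 = (2/(99 - 100))/995599 = (2/(-1))*(1/995599) = (2*(-1))*(1/995599) = -2*1/995599 = -2/995599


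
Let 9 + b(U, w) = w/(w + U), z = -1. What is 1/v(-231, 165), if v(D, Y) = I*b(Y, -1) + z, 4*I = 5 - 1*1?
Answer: -164/1641 ≈ -0.099939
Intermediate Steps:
I = 1 (I = (5 - 1*1)/4 = (5 - 1)/4 = (¼)*4 = 1)
b(U, w) = -9 + w/(U + w) (b(U, w) = -9 + w/(w + U) = -9 + w/(U + w))
v(D, Y) = -1 + (8 - 9*Y)/(-1 + Y) (v(D, Y) = 1*((-9*Y - 8*(-1))/(Y - 1)) - 1 = 1*((-9*Y + 8)/(-1 + Y)) - 1 = 1*((8 - 9*Y)/(-1 + Y)) - 1 = (8 - 9*Y)/(-1 + Y) - 1 = -1 + (8 - 9*Y)/(-1 + Y))
1/v(-231, 165) = 1/((9 - 10*165)/(-1 + 165)) = 1/((9 - 1650)/164) = 1/((1/164)*(-1641)) = 1/(-1641/164) = -164/1641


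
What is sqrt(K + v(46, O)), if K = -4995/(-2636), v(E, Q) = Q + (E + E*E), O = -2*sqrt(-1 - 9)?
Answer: sqrt(3758953793 - 3474248*I*sqrt(10))/1318 ≈ 46.518 - 0.06798*I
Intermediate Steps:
O = -2*I*sqrt(10) ≈ -6.3246*I
v(E, Q) = E + Q + E**2 (v(E, Q) = Q + (E + E**2) = E + Q + E**2)
K = 4995/2636 (K = -4995*(-1/2636) = 4995/2636 ≈ 1.8949)
sqrt(K + v(46, O)) = sqrt(4995/2636 + (46 - 2*I*sqrt(10) + 46**2)) = sqrt(4995/2636 + (46 - 2*I*sqrt(10) + 2116)) = sqrt(4995/2636 + (2162 - 2*I*sqrt(10))) = sqrt(5704027/2636 - 2*I*sqrt(10))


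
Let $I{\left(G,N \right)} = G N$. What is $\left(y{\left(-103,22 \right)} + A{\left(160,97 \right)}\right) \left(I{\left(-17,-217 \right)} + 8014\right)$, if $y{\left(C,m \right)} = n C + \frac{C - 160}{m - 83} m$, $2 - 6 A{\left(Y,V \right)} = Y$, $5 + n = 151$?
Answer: $- \frac{10686457915}{61} \approx -1.7519 \cdot 10^{8}$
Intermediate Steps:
$n = 146$ ($n = -5 + 151 = 146$)
$A{\left(Y,V \right)} = \frac{1}{3} - \frac{Y}{6}$
$y{\left(C,m \right)} = 146 C + \frac{m \left(-160 + C\right)}{-83 + m}$ ($y{\left(C,m \right)} = 146 C + \frac{C - 160}{m - 83} m = 146 C + \frac{-160 + C}{-83 + m} m = 146 C + \frac{m \left(-160 + C\right)}{-83 + m}$)
$\left(y{\left(-103,22 \right)} + A{\left(160,97 \right)}\right) \left(I{\left(-17,-217 \right)} + 8014\right) = \left(\frac{\left(-12118\right) \left(-103\right) - 3520 + 147 \left(-103\right) 22}{-83 + 22} + \left(\frac{1}{3} - \frac{80}{3}\right)\right) \left(\left(-17\right) \left(-217\right) + 8014\right) = \left(\frac{1248154 - 3520 - 333102}{-61} + \left(\frac{1}{3} - \frac{80}{3}\right)\right) \left(3689 + 8014\right) = \left(\left(- \frac{1}{61}\right) 911532 - \frac{79}{3}\right) 11703 = \left(- \frac{911532}{61} - \frac{79}{3}\right) 11703 = \left(- \frac{2739415}{183}\right) 11703 = - \frac{10686457915}{61}$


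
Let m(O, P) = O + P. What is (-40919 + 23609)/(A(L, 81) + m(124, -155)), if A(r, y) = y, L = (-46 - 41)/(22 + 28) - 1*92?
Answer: -1731/5 ≈ -346.20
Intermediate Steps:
L = -4687/50 (L = -87/50 - 92 = -4687/50 ≈ -93.740)
(-40919 + 23609)/(A(L, 81) + m(124, -155)) = (-40919 + 23609)/(81 + (124 - 155)) = -17310/(81 - 31) = -17310/50 = -17310*1/50 = -1731/5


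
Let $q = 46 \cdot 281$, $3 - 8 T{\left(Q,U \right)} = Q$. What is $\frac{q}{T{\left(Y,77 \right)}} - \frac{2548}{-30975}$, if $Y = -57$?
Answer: $\frac{7626704}{4425} \approx 1723.5$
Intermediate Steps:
$T{\left(Q,U \right)} = \frac{3}{8} - \frac{Q}{8}$
$q = 12926$
$\frac{q}{T{\left(Y,77 \right)}} - \frac{2548}{-30975} = \frac{12926}{\frac{3}{8} - - \frac{57}{8}} - \frac{2548}{-30975} = \frac{12926}{\frac{3}{8} + \frac{57}{8}} - - \frac{364}{4425} = \frac{12926}{\frac{15}{2}} + \frac{364}{4425} = 12926 \cdot \frac{2}{15} + \frac{364}{4425} = \frac{25852}{15} + \frac{364}{4425} = \frac{7626704}{4425}$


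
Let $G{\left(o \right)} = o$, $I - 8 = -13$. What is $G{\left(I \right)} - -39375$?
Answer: $39370$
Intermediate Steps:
$I = -5$ ($I = 8 - 13 = -5$)
$G{\left(I \right)} - -39375 = -5 - -39375 = -5 + 39375 = 39370$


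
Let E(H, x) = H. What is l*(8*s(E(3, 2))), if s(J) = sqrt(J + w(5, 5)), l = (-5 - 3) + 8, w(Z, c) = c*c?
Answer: 0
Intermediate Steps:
w(Z, c) = c**2
l = 0 (l = -8 + 8 = 0)
s(J) = sqrt(25 + J) (s(J) = sqrt(J + 5**2) = sqrt(J + 25) = sqrt(25 + J))
l*(8*s(E(3, 2))) = 0*(8*sqrt(25 + 3)) = 0*(8*sqrt(28)) = 0*(8*(2*sqrt(7))) = 0*(16*sqrt(7)) = 0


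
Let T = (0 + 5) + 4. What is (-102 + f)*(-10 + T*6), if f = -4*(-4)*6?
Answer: -264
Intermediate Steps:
T = 9 (T = 5 + 4 = 9)
f = 96 (f = 16*6 = 96)
(-102 + f)*(-10 + T*6) = (-102 + 96)*(-10 + 9*6) = -6*(-10 + 54) = -6*44 = -264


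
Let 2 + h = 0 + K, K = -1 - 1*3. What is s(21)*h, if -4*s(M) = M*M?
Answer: 1323/2 ≈ 661.50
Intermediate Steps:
K = -4 (K = -1 - 3 = -4)
h = -6 (h = -2 + (0 - 4) = -2 - 4 = -6)
s(M) = -M²/4 (s(M) = -M*M/4 = -M²/4)
s(21)*h = -¼*21²*(-6) = -¼*441*(-6) = -441/4*(-6) = 1323/2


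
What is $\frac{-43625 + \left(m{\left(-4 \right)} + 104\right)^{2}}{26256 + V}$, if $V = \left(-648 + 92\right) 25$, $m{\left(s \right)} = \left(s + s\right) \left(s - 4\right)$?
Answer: $- \frac{15401}{12356} \approx -1.2464$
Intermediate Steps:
$m{\left(s \right)} = 2 s \left(-4 + s\right)$
$V = -13900$ ($V = \left(-556\right) 25 = -13900$)
$\frac{-43625 + \left(m{\left(-4 \right)} + 104\right)^{2}}{26256 + V} = \frac{-43625 + \left(2 \left(-4\right) \left(-4 - 4\right) + 104\right)^{2}}{26256 - 13900} = \frac{-43625 + \left(2 \left(-4\right) \left(-8\right) + 104\right)^{2}}{12356} = \left(-43625 + \left(64 + 104\right)^{2}\right) \frac{1}{12356} = \left(-43625 + 168^{2}\right) \frac{1}{12356} = \left(-43625 + 28224\right) \frac{1}{12356} = \left(-15401\right) \frac{1}{12356} = - \frac{15401}{12356}$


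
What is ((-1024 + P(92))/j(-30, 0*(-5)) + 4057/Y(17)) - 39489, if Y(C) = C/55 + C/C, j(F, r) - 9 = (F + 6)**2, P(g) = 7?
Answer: -170312881/4680 ≈ -36392.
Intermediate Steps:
j(F, r) = 9 + (6 + F)**2 (j(F, r) = 9 + (F + 6)**2 = 9 + (6 + F)**2)
Y(C) = 1 + C/55 (Y(C) = C*(1/55) + 1 = C/55 + 1 = 1 + C/55)
((-1024 + P(92))/j(-30, 0*(-5)) + 4057/Y(17)) - 39489 = ((-1024 + 7)/(9 + (6 - 30)**2) + 4057/(1 + (1/55)*17)) - 39489 = (-1017/(9 + (-24)**2) + 4057/(1 + 17/55)) - 39489 = (-1017/(9 + 576) + 4057/(72/55)) - 39489 = (-1017/585 + 4057*(55/72)) - 39489 = (-1017*1/585 + 223135/72) - 39489 = (-113/65 + 223135/72) - 39489 = 14495639/4680 - 39489 = -170312881/4680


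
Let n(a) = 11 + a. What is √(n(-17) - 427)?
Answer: I*√433 ≈ 20.809*I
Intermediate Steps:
√(n(-17) - 427) = √((11 - 17) - 427) = √(-6 - 427) = √(-433) = I*√433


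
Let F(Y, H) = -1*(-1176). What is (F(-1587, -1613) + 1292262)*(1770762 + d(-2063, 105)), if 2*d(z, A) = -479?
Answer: 2290061081355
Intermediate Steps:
d(z, A) = -479/2 (d(z, A) = (½)*(-479) = -479/2)
F(Y, H) = 1176
(F(-1587, -1613) + 1292262)*(1770762 + d(-2063, 105)) = (1176 + 1292262)*(1770762 - 479/2) = 1293438*(3541045/2) = 2290061081355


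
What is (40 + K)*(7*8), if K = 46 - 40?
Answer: 2576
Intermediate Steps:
K = 6
(40 + K)*(7*8) = (40 + 6)*(7*8) = 46*56 = 2576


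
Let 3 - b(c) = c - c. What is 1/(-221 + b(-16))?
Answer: -1/218 ≈ -0.0045872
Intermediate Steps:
b(c) = 3 (b(c) = 3 - (c - c) = 3 - 1*0 = 3 + 0 = 3)
1/(-221 + b(-16)) = 1/(-221 + 3) = 1/(-218) = -1/218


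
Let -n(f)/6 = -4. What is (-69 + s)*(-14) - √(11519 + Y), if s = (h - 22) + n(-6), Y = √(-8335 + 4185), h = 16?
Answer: 714 - √(11519 + 5*I*√166) ≈ 606.67 - 0.30011*I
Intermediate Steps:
n(f) = 24 (n(f) = -6*(-4) = 24)
Y = 5*I*√166 (Y = √(-4150) = 5*I*√166 ≈ 64.421*I)
s = 18 (s = (16 - 22) + 24 = -6 + 24 = 18)
(-69 + s)*(-14) - √(11519 + Y) = (-69 + 18)*(-14) - √(11519 + 5*I*√166) = -51*(-14) - √(11519 + 5*I*√166) = 714 - √(11519 + 5*I*√166)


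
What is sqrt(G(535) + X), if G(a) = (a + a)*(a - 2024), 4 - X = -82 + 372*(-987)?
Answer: 42*I*sqrt(695) ≈ 1107.2*I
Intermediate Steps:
X = 367250 (X = 4 - (-82 + 372*(-987)) = 4 - (-82 - 367164) = 4 - 1*(-367246) = 4 + 367246 = 367250)
G(a) = 2*a*(-2024 + a) (G(a) = (2*a)*(-2024 + a) = 2*a*(-2024 + a))
sqrt(G(535) + X) = sqrt(2*535*(-2024 + 535) + 367250) = sqrt(2*535*(-1489) + 367250) = sqrt(-1593230 + 367250) = sqrt(-1225980) = 42*I*sqrt(695)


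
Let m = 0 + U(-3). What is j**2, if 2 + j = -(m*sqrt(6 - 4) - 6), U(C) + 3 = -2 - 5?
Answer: 216 + 80*sqrt(2) ≈ 329.14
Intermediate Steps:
U(C) = -10 (U(C) = -3 + (-2 - 5) = -3 - 7 = -10)
m = -10 (m = 0 - 10 = -10)
j = 4 + 10*sqrt(2) (j = -2 - (-10*sqrt(6 - 4) - 6) = -2 - (-10*sqrt(2) - 6) = -2 - (-6 - 10*sqrt(2)) = -2 + (6 + 10*sqrt(2)) = 4 + 10*sqrt(2) ≈ 18.142)
j**2 = (4 + 10*sqrt(2))**2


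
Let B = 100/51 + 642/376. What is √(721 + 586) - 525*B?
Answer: -6154925/3196 + √1307 ≈ -1889.7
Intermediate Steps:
B = 35171/9588 (B = 100*(1/51) + 642*(1/376) = 100/51 + 321/188 = 35171/9588 ≈ 3.6682)
√(721 + 586) - 525*B = √(721 + 586) - 525*35171/9588 = √1307 - 6154925/3196 = -6154925/3196 + √1307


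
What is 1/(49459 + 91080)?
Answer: 1/140539 ≈ 7.1155e-6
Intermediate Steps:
1/(49459 + 91080) = 1/140539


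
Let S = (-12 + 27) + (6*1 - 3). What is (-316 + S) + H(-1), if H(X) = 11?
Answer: -287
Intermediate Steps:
S = 18 (S = 15 + (6 - 3) = 15 + 3 = 18)
(-316 + S) + H(-1) = (-316 + 18) + 11 = -298 + 11 = -287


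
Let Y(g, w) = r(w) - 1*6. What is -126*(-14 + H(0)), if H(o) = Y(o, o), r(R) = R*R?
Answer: 2520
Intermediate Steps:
r(R) = R²
Y(g, w) = -6 + w² (Y(g, w) = w² - 1*6 = w² - 6 = -6 + w²)
H(o) = -6 + o²
-126*(-14 + H(0)) = -126*(-14 + (-6 + 0²)) = -126*(-14 + (-6 + 0)) = -126*(-14 - 6) = -126*(-20) = 2520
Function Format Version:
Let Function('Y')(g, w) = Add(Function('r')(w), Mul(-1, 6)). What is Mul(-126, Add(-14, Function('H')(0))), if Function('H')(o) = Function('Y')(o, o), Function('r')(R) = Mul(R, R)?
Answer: 2520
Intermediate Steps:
Function('r')(R) = Pow(R, 2)
Function('Y')(g, w) = Add(-6, Pow(w, 2)) (Function('Y')(g, w) = Add(Pow(w, 2), Mul(-1, 6)) = Add(Pow(w, 2), -6) = Add(-6, Pow(w, 2)))
Function('H')(o) = Add(-6, Pow(o, 2))
Mul(-126, Add(-14, Function('H')(0))) = Mul(-126, Add(-14, Add(-6, Pow(0, 2)))) = Mul(-126, Add(-14, Add(-6, 0))) = Mul(-126, Add(-14, -6)) = Mul(-126, -20) = 2520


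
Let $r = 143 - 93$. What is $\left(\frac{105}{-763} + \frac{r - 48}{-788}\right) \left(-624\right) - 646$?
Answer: $- \frac{11993630}{21473} \approx -558.54$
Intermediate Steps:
$r = 50$ ($r = 143 - 93 = 50$)
$\left(\frac{105}{-763} + \frac{r - 48}{-788}\right) \left(-624\right) - 646 = \left(\frac{105}{-763} + \frac{50 - 48}{-788}\right) \left(-624\right) - 646 = \left(105 \left(- \frac{1}{763}\right) + \left(50 - 48\right) \left(- \frac{1}{788}\right)\right) \left(-624\right) - 646 = \left(- \frac{15}{109} + 2 \left(- \frac{1}{788}\right)\right) \left(-624\right) - 646 = \left(- \frac{15}{109} - \frac{1}{394}\right) \left(-624\right) - 646 = \left(- \frac{6019}{42946}\right) \left(-624\right) - 646 = \frac{1877928}{21473} - 646 = - \frac{11993630}{21473}$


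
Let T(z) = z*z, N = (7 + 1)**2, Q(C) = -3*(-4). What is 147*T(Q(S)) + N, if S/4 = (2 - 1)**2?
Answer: 21232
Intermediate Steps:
S = 4 (S = 4*(2 - 1)**2 = 4*1**2 = 4*1 = 4)
Q(C) = 12
N = 64 (N = 8**2 = 64)
T(z) = z**2
147*T(Q(S)) + N = 147*12**2 + 64 = 147*144 + 64 = 21168 + 64 = 21232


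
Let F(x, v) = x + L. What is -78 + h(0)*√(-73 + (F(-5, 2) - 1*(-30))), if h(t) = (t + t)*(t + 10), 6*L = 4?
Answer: -78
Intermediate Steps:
L = ⅔ (L = (⅙)*4 = ⅔ ≈ 0.66667)
F(x, v) = ⅔ + x (F(x, v) = x + ⅔ = ⅔ + x)
h(t) = 2*t*(10 + t) (h(t) = (2*t)*(10 + t) = 2*t*(10 + t))
-78 + h(0)*√(-73 + (F(-5, 2) - 1*(-30))) = -78 + (2*0*(10 + 0))*√(-73 + ((⅔ - 5) - 1*(-30))) = -78 + (2*0*10)*√(-73 + (-13/3 + 30)) = -78 + 0*√(-73 + 77/3) = -78 + 0*√(-142/3) = -78 + 0*(I*√426/3) = -78 + 0 = -78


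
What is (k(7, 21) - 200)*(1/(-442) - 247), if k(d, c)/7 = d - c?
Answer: 16267075/221 ≈ 73607.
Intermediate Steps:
k(d, c) = -7*c + 7*d (k(d, c) = 7*(d - c) = -7*c + 7*d)
(k(7, 21) - 200)*(1/(-442) - 247) = ((-7*21 + 7*7) - 200)*(1/(-442) - 247) = ((-147 + 49) - 200)*(-1/442 - 247) = (-98 - 200)*(-109175/442) = -298*(-109175/442) = 16267075/221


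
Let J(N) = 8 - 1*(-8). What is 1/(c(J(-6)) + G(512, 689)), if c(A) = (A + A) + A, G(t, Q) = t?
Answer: 1/560 ≈ 0.0017857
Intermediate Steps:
J(N) = 16 (J(N) = 8 + 8 = 16)
c(A) = 3*A (c(A) = 2*A + A = 3*A)
1/(c(J(-6)) + G(512, 689)) = 1/(3*16 + 512) = 1/(48 + 512) = 1/560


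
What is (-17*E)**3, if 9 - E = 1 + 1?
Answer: -1685159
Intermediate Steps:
E = 7 (E = 9 - (1 + 1) = 9 - 1*2 = 9 - 2 = 7)
(-17*E)**3 = (-17*7)**3 = (-119)**3 = -1685159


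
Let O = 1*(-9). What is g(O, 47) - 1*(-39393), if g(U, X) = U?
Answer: 39384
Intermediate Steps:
O = -9
g(O, 47) - 1*(-39393) = -9 - 1*(-39393) = -9 + 39393 = 39384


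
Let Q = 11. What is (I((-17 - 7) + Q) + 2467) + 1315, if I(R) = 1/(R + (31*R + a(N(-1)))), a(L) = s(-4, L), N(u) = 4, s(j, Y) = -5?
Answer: 1592221/421 ≈ 3782.0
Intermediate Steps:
a(L) = -5
I(R) = 1/(-5 + 32*R) (I(R) = 1/(R + (31*R - 5)) = 1/(R + (-5 + 31*R)) = 1/(-5 + 32*R))
(I((-17 - 7) + Q) + 2467) + 1315 = (1/(-5 + 32*((-17 - 7) + 11)) + 2467) + 1315 = (1/(-5 + 32*(-24 + 11)) + 2467) + 1315 = (1/(-5 + 32*(-13)) + 2467) + 1315 = (1/(-5 - 416) + 2467) + 1315 = (1/(-421) + 2467) + 1315 = (-1/421 + 2467) + 1315 = 1038606/421 + 1315 = 1592221/421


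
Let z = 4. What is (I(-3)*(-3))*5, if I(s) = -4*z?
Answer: 240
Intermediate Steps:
I(s) = -16 (I(s) = -4*4 = -16)
(I(-3)*(-3))*5 = -16*(-3)*5 = 48*5 = 240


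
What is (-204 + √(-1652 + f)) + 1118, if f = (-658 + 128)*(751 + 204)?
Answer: 914 + I*√507802 ≈ 914.0 + 712.6*I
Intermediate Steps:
f = -506150 (f = -530*955 = -506150)
(-204 + √(-1652 + f)) + 1118 = (-204 + √(-1652 - 506150)) + 1118 = (-204 + √(-507802)) + 1118 = (-204 + I*√507802) + 1118 = 914 + I*√507802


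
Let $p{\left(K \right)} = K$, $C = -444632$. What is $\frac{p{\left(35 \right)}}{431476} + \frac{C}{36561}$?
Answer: $- \frac{191846757197}{15775194036} \approx -12.161$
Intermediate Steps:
$\frac{p{\left(35 \right)}}{431476} + \frac{C}{36561} = \frac{35}{431476} - \frac{444632}{36561} = - \frac{191846757197}{15775194036}$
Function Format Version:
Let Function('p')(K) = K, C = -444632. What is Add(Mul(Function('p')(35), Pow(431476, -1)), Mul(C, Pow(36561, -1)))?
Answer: Rational(-191846757197, 15775194036) ≈ -12.161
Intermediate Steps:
Add(Mul(Function('p')(35), Pow(431476, -1)), Mul(C, Pow(36561, -1))) = Add(Mul(35, Pow(431476, -1)), Mul(-444632, Pow(36561, -1))) = Add(Mul(35, Rational(1, 431476)), Mul(-444632, Rational(1, 36561))) = Add(Rational(35, 431476), Rational(-444632, 36561)) = Rational(-191846757197, 15775194036)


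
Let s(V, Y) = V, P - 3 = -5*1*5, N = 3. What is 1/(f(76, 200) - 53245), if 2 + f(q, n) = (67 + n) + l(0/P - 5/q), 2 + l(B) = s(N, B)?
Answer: -1/52979 ≈ -1.8875e-5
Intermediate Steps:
P = -22 (P = 3 - 5*1*5 = 3 - 5*5 = 3 - 25 = -22)
l(B) = 1 (l(B) = -2 + 3 = 1)
f(q, n) = 66 + n (f(q, n) = -2 + ((67 + n) + 1) = -2 + (68 + n) = 66 + n)
1/(f(76, 200) - 53245) = 1/((66 + 200) - 53245) = 1/(266 - 53245) = 1/(-52979) = -1/52979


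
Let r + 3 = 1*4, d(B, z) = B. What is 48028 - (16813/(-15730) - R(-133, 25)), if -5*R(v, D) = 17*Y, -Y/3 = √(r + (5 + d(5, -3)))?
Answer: 755497253/15730 + 51*√11/5 ≈ 48063.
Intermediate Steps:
r = 1 (r = -3 + 1*4 = -3 + 4 = 1)
Y = -3*√11 (Y = -3*√(1 + (5 + 5)) = -3*√(1 + 10) = -3*√11 ≈ -9.9499)
R(v, D) = 51*√11/5 (R(v, D) = -17*(-3*√11)/5 = -(-51)*√11/5 = 51*√11/5)
48028 - (16813/(-15730) - R(-133, 25)) = 48028 - (16813/(-15730) - 51*√11/5) = 48028 - (16813*(-1/15730) - 51*√11/5) = 48028 - (-16813/15730 - 51*√11/5) = 48028 + (16813/15730 + 51*√11/5) = 755497253/15730 + 51*√11/5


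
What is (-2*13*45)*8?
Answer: -9360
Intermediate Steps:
(-2*13*45)*8 = -26*45*8 = -1170*8 = -9360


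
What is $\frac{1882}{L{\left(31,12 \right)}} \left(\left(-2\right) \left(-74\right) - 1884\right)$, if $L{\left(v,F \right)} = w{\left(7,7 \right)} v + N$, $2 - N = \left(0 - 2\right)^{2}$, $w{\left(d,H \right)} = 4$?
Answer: $- \frac{1633576}{61} \approx -26780.0$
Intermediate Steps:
$N = -2$ ($N = 2 - \left(0 - 2\right)^{2} = 2 - \left(-2\right)^{2} = 2 - 4 = -2$)
$L{\left(v,F \right)} = -2 + 4 v$ ($L{\left(v,F \right)} = 4 v - 2 = -2 + 4 v$)
$\frac{1882}{L{\left(31,12 \right)}} \left(\left(-2\right) \left(-74\right) - 1884\right) = \frac{1882}{-2 + 4 \cdot 31} \left(\left(-2\right) \left(-74\right) - 1884\right) = \frac{1882}{-2 + 124} \left(148 - 1884\right) = \frac{1882}{122} \left(-1736\right) = 1882 \cdot \frac{1}{122} \left(-1736\right) = \frac{941}{61} \left(-1736\right) = - \frac{1633576}{61}$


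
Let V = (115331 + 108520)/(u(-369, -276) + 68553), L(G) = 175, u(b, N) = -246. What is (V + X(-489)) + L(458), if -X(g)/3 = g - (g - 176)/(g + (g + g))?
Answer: 18333724420/11134041 ≈ 1646.6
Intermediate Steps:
X(g) = -3*g + (-176 + g)/g (X(g) = -3*(g - (g - 176)/(g + (g + g))) = -3*(g - (-176 + g)/(g + 2*g)) = -3*(g - (-176 + g)/(3*g)) = -3*g + (-176 + g)/g)
V = 74617/22769 (V = (115331 + 108520)/(-246 + 68553) = 223851/68307 = 223851*(1/68307) = 74617/22769 ≈ 3.2771)
(V + X(-489)) + L(458) = (74617/22769 + (1 - 176/(-489) - 3*(-489))) + 175 = (74617/22769 + (1 - 176*(-1/489) + 1467)) + 175 = (74617/22769 + (1 + 176/489 + 1467)) + 175 = (74617/22769 + 718028/489) + 175 = 16385267245/11134041 + 175 = 18333724420/11134041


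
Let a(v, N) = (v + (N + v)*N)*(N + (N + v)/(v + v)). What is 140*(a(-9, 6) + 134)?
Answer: -4550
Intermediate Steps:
a(v, N) = (N + (N + v)/(2*v))*(v + N*(N + v)) (a(v, N) = (v + N*(N + v))*(N + (N + v)/((2*v))) = (v + N*(N + v))*(N + (N + v)*(1/(2*v))) = (v + N*(N + v))*(N + (N + v)/(2*v)) = (N + (N + v)/(2*v))*(v + N*(N + v)))
140*(a(-9, 6) + 134) = 140*((6² + 6³ + (½)*6 + (½)*(-9) - 9*6² + (½)*6³/(-9) + (3/2)*6*(-9)) + 134) = 140*((36 + 216 + 3 - 9/2 - 9*36 + (½)*216*(-⅑) - 81) + 134) = 140*((36 + 216 + 3 - 9/2 - 324 - 12 - 81) + 134) = 140*(-333/2 + 134) = 140*(-65/2) = -4550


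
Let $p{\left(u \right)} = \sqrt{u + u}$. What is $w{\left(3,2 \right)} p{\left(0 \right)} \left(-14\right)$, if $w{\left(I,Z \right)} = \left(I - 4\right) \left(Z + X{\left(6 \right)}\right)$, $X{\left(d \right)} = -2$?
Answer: $0$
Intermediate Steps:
$p{\left(u \right)} = \sqrt{2} \sqrt{u}$ ($p{\left(u \right)} = \sqrt{2 u} = \sqrt{2} \sqrt{u}$)
$w{\left(I,Z \right)} = \left(-4 + I\right) \left(-2 + Z\right)$ ($w{\left(I,Z \right)} = \left(I - 4\right) \left(Z - 2\right) = \left(-4 + I\right) \left(-2 + Z\right)$)
$w{\left(3,2 \right)} p{\left(0 \right)} \left(-14\right) = \left(8 - 8 - 6 + 3 \cdot 2\right) \sqrt{2} \sqrt{0} \left(-14\right) = \left(8 - 8 - 6 + 6\right) \sqrt{2} \cdot 0 \left(-14\right) = 0 \cdot 0 \left(-14\right) = 0 \left(-14\right) = 0$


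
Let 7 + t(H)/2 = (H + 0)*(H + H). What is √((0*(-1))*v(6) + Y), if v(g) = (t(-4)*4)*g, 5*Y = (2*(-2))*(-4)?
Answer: 4*√5/5 ≈ 1.7889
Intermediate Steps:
t(H) = -14 + 4*H² (t(H) = -14 + 2*((H + 0)*(H + H)) = -14 + 2*(H*(2*H)) = -14 + 2*(2*H²) = -14 + 4*H²)
Y = 16/5 (Y = ((2*(-2))*(-4))/5 = (-4*(-4))/5 = (⅕)*16 = 16/5 ≈ 3.2000)
v(g) = 200*g (v(g) = ((-14 + 4*(-4)²)*4)*g = ((-14 + 4*16)*4)*g = ((-14 + 64)*4)*g = (50*4)*g = 200*g)
√((0*(-1))*v(6) + Y) = √((0*(-1))*(200*6) + 16/5) = √(0*1200 + 16/5) = √(0 + 16/5) = √(16/5) = 4*√5/5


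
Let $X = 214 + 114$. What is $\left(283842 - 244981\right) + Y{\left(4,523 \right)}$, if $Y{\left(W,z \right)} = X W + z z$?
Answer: $313702$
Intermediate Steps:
$X = 328$
$Y{\left(W,z \right)} = z^{2} + 328 W$ ($Y{\left(W,z \right)} = 328 W + z z = 328 W + z^{2} = z^{2} + 328 W$)
$\left(283842 - 244981\right) + Y{\left(4,523 \right)} = \left(283842 - 244981\right) + \left(523^{2} + 328 \cdot 4\right) = 38861 + \left(273529 + 1312\right) = 38861 + 274841 = 313702$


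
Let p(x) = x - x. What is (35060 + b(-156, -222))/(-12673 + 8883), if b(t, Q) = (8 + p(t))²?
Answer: -17562/1895 ≈ -9.2675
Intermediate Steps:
p(x) = 0
b(t, Q) = 64 (b(t, Q) = (8 + 0)² = 8² = 64)
(35060 + b(-156, -222))/(-12673 + 8883) = (35060 + 64)/(-12673 + 8883) = 35124/(-3790) = 35124*(-1/3790) = -17562/1895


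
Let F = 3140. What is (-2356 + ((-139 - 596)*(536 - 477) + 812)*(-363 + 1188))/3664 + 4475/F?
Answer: -5511227397/575248 ≈ -9580.6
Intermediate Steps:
(-2356 + ((-139 - 596)*(536 - 477) + 812)*(-363 + 1188))/3664 + 4475/F = (-2356 + ((-139 - 596)*(536 - 477) + 812)*(-363 + 1188))/3664 + 4475/3140 = (-2356 + (-735*59 + 812)*825)*(1/3664) + 4475*(1/3140) = (-2356 + (-43365 + 812)*825)*(1/3664) + 895/628 = (-2356 - 42553*825)*(1/3664) + 895/628 = (-2356 - 35106225)*(1/3664) + 895/628 = -35108581*1/3664 + 895/628 = -35108581/3664 + 895/628 = -5511227397/575248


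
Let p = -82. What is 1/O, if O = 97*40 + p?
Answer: 1/3798 ≈ 0.00026330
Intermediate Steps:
O = 3798 (O = 97*40 - 82 = 3880 - 82 = 3798)
1/O = 1/3798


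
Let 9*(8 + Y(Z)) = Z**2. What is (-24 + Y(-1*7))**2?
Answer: 57121/81 ≈ 705.20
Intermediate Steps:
Y(Z) = -8 + Z**2/9
(-24 + Y(-1*7))**2 = (-24 + (-8 + (-1*7)**2/9))**2 = (-24 + (-8 + (1/9)*(-7)**2))**2 = (-24 + (-8 + (1/9)*49))**2 = (-24 + (-8 + 49/9))**2 = (-24 - 23/9)**2 = (-239/9)**2 = 57121/81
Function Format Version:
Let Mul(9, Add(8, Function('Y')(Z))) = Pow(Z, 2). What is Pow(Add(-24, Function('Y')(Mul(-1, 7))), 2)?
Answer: Rational(57121, 81) ≈ 705.20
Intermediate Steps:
Function('Y')(Z) = Add(-8, Mul(Rational(1, 9), Pow(Z, 2)))
Pow(Add(-24, Function('Y')(Mul(-1, 7))), 2) = Pow(Add(-24, Add(-8, Mul(Rational(1, 9), Pow(Mul(-1, 7), 2)))), 2) = Pow(Add(-24, Add(-8, Mul(Rational(1, 9), Pow(-7, 2)))), 2) = Pow(Add(-24, Add(-8, Mul(Rational(1, 9), 49))), 2) = Pow(Add(-24, Add(-8, Rational(49, 9))), 2) = Pow(Add(-24, Rational(-23, 9)), 2) = Pow(Rational(-239, 9), 2) = Rational(57121, 81)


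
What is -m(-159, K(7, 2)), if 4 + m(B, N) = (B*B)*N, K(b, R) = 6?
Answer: -151682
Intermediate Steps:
m(B, N) = -4 + N*B**2 (m(B, N) = -4 + (B*B)*N = -4 + B**2*N = -4 + N*B**2)
-m(-159, K(7, 2)) = -(-4 + 6*(-159)**2) = -(-4 + 6*25281) = -(-4 + 151686) = -1*151682 = -151682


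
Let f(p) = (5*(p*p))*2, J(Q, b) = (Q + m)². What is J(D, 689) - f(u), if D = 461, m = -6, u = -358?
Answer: -1074615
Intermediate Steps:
J(Q, b) = (-6 + Q)² (J(Q, b) = (Q - 6)² = (-6 + Q)²)
f(p) = 10*p² (f(p) = (5*p²)*2 = 10*p²)
J(D, 689) - f(u) = (-6 + 461)² - 10*(-358)² = 455² - 10*128164 = 207025 - 1*1281640 = 207025 - 1281640 = -1074615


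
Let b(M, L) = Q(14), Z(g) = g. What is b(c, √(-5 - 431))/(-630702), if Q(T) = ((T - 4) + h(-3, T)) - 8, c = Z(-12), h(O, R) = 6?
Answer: -4/315351 ≈ -1.2684e-5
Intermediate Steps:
c = -12
Q(T) = -6 + T (Q(T) = ((T - 4) + 6) - 8 = ((-4 + T) + 6) - 8 = (2 + T) - 8 = -6 + T)
b(M, L) = 8 (b(M, L) = -6 + 14 = 8)
b(c, √(-5 - 431))/(-630702) = 8/(-630702) = 8*(-1/630702) = -4/315351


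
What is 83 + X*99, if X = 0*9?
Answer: 83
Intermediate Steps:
X = 0
83 + X*99 = 83 + 0*99 = 83 + 0 = 83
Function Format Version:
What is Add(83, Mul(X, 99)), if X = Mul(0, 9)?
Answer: 83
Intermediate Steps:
X = 0
Add(83, Mul(X, 99)) = Add(83, Mul(0, 99)) = Add(83, 0) = 83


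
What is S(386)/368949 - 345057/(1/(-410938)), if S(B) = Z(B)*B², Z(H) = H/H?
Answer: 52315873700396230/368949 ≈ 1.4180e+11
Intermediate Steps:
Z(H) = 1
S(B) = B² (S(B) = 1*B² = B²)
S(386)/368949 - 345057/(1/(-410938)) = 386²/368949 - 345057/(1/(-410938)) = 148996*(1/368949) - 345057/(-1/410938) = 148996/368949 - 345057*(-410938) = 148996/368949 + 141797033466 = 52315873700396230/368949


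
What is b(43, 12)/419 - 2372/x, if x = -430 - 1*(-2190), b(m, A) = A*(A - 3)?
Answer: -200947/184360 ≈ -1.0900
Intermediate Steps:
b(m, A) = A*(-3 + A)
x = 1760 (x = -430 + 2190 = 1760)
b(43, 12)/419 - 2372/x = (12*(-3 + 12))/419 - 2372/1760 = (12*9)*(1/419) - 2372*1/1760 = 108*(1/419) - 593/440 = 108/419 - 593/440 = -200947/184360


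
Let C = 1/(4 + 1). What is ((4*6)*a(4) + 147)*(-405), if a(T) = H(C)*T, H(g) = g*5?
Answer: -98415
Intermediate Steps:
C = 1/5 ≈ 0.20000
H(g) = 5*g
a(T) = T (a(T) = (5*(1/5))*T = 1*T = T)
((4*6)*a(4) + 147)*(-405) = ((4*6)*4 + 147)*(-405) = (24*4 + 147)*(-405) = (96 + 147)*(-405) = 243*(-405) = -98415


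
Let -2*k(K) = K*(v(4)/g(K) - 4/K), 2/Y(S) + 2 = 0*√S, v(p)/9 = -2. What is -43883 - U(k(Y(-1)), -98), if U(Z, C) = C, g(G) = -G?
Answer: -43785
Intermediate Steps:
v(p) = -18 (v(p) = 9*(-2) = -18)
Y(S) = -1 (Y(S) = 2/(-2 + 0*√S) = 2/(-2 + 0) = 2/(-2) = 2*(-½) = -1)
k(K) = -7 (k(K) = -K*(-18*(-1/K) - 4/K)/2 = -K*(-(-18)/K - 4/K)/2 = -K*(18/K - 4/K)/2 = -K*14/K/2 = -½*14 = -7)
-43883 - U(k(Y(-1)), -98) = -43883 - 1*(-98) = -43883 + 98 = -43785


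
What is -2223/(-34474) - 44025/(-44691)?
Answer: 539021981/513559178 ≈ 1.0496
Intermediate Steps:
-2223/(-34474) - 44025/(-44691) = -2223*(-1/34474) - 44025*(-1/44691) = 2223/34474 + 14675/14897 = 539021981/513559178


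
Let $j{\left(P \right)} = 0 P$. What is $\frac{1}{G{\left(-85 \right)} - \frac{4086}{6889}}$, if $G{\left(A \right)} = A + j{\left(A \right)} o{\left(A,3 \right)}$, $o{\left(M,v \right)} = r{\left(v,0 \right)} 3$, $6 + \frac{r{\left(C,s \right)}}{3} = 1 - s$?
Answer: $- \frac{6889}{589651} \approx -0.011683$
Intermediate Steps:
$r{\left(C,s \right)} = -15 - 3 s$ ($r{\left(C,s \right)} = -18 + 3 \left(1 - s\right) = -18 - \left(-3 + 3 s\right) = -15 - 3 s$)
$j{\left(P \right)} = 0$
$o{\left(M,v \right)} = -45$ ($o{\left(M,v \right)} = \left(-15 - 0\right) 3 = \left(-15 + 0\right) 3 = \left(-15\right) 3 = -45$)
$G{\left(A \right)} = A$ ($G{\left(A \right)} = A + 0 \left(-45\right) = A + 0 = A$)
$\frac{1}{G{\left(-85 \right)} - \frac{4086}{6889}} = \frac{1}{-85 - \frac{4086}{6889}} = \frac{1}{- \frac{589651}{6889}} = - \frac{6889}{589651}$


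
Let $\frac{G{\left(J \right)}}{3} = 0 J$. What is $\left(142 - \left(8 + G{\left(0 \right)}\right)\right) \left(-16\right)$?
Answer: $-2144$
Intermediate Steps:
$G{\left(J \right)} = 0$ ($G{\left(J \right)} = 3 \cdot 0 J = 3 \cdot 0 = 0$)
$\left(142 - \left(8 + G{\left(0 \right)}\right)\right) \left(-16\right) = \left(142 - 8\right) \left(-16\right) = 134 \left(-16\right) = -2144$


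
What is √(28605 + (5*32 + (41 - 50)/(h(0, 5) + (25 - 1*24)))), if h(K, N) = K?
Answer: 2*√7189 ≈ 169.58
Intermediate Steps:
√(28605 + (5*32 + (41 - 50)/(h(0, 5) + (25 - 1*24)))) = √(28605 + (5*32 + (41 - 50)/(0 + (25 - 1*24)))) = √(28605 + (160 - 9/(0 + (25 - 24)))) = √(28605 + (160 - 9/(0 + 1))) = √(28605 + (160 - 9/1)) = √(28605 + (160 - 9*1)) = √(28605 + (160 - 9)) = √(28605 + 151) = √28756 = 2*√7189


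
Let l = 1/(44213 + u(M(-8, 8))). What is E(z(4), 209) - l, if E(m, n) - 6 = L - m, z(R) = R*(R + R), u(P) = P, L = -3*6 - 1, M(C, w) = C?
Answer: -1989226/44205 ≈ -45.000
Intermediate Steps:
L = -19 (L = -18 - 1 = -19)
l = 1/44205 (l = 1/(44213 - 8) = 1/44205 ≈ 2.2622e-5)
z(R) = 2*R**2 (z(R) = R*(2*R) = 2*R**2)
E(m, n) = -13 - m (E(m, n) = 6 + (-19 - m) = -13 - m)
E(z(4), 209) - l = (-13 - 2*4**2) - 1*1/44205 = (-13 - 2*16) - 1/44205 = (-13 - 1*32) - 1/44205 = (-13 - 32) - 1/44205 = -45 - 1/44205 = -1989226/44205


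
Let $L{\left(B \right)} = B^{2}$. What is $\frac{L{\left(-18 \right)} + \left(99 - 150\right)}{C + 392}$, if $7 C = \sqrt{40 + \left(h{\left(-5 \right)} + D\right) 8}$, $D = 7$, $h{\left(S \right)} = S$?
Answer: $\frac{93639}{134455} - \frac{273 \sqrt{14}}{537820} \approx 0.69453$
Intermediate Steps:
$C = \frac{2 \sqrt{14}}{7}$ ($C = \frac{\sqrt{40 + \left(-5 + 7\right) 8}}{7} = \frac{\sqrt{40 + 2 \cdot 8}}{7} = \frac{\sqrt{40 + 16}}{7} = \frac{\sqrt{56}}{7} = \frac{2 \sqrt{14}}{7} \approx 1.069$)
$\frac{L{\left(-18 \right)} + \left(99 - 150\right)}{C + 392} = \frac{\left(-18\right)^{2} + \left(99 - 150\right)}{\frac{2 \sqrt{14}}{7} + 392} = \frac{324 + \left(99 - 150\right)}{392 + \frac{2 \sqrt{14}}{7}} = \frac{324 - 51}{392 + \frac{2 \sqrt{14}}{7}} = \frac{273}{392 + \frac{2 \sqrt{14}}{7}}$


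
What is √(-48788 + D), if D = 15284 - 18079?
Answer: I*√51583 ≈ 227.12*I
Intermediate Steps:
D = -2795
√(-48788 + D) = √(-48788 - 2795) = √(-51583) = I*√51583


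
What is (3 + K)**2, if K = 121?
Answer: 15376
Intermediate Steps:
(3 + K)**2 = (3 + 121)**2 = 124**2 = 15376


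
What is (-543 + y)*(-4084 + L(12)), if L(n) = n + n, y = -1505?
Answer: 8314880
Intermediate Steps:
L(n) = 2*n
(-543 + y)*(-4084 + L(12)) = (-543 - 1505)*(-4084 + 2*12) = -2048*(-4084 + 24) = -2048*(-4060) = 8314880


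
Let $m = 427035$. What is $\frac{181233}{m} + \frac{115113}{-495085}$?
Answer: $\frac{540912798}{2818914973} \approx 0.19189$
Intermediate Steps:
$\frac{181233}{m} + \frac{115113}{-495085} = \frac{181233}{427035} + \frac{115113}{-495085} = 181233 \cdot \frac{1}{427035} + 115113 \left(- \frac{1}{495085}\right) = \frac{60411}{142345} - \frac{115113}{495085} = \frac{540912798}{2818914973}$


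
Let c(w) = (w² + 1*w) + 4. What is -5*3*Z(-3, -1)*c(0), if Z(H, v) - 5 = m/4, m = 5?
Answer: -375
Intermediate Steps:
c(w) = 4 + w + w² (c(w) = (w² + w) + 4 = (w + w²) + 4 = 4 + w + w²)
Z(H, v) = 25/4 (Z(H, v) = 5 + 5/4 = 25/4)
-5*3*Z(-3, -1)*c(0) = -5*3*(25/4)*(4 + 0 + 0²) = -375*(4 + 0 + 0)/4 = -375*4/4 = -5*75 = -375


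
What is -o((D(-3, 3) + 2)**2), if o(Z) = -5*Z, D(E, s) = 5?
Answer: 245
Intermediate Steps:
-o((D(-3, 3) + 2)**2) = -(-5)*(5 + 2)**2 = -(-5)*7**2 = -(-5)*49 = -1*(-245) = 245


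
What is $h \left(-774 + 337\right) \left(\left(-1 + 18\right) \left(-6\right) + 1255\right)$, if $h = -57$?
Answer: $28720077$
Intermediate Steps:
$h \left(-774 + 337\right) \left(\left(-1 + 18\right) \left(-6\right) + 1255\right) = - 57 \left(-774 + 337\right) \left(\left(-1 + 18\right) \left(-6\right) + 1255\right) = - 57 \left(- 437 \left(17 \left(-6\right) + 1255\right)\right) = - 57 \left(- 437 \left(-102 + 1255\right)\right) = - 57 \left(\left(-437\right) 1153\right) = \left(-57\right) \left(-503861\right) = 28720077$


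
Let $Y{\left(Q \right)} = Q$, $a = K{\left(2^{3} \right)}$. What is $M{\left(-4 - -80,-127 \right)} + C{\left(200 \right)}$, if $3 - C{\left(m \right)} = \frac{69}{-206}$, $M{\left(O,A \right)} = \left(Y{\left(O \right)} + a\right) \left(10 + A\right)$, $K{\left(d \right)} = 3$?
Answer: $- \frac{1903371}{206} \approx -9239.7$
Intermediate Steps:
$a = 3$
$M{\left(O,A \right)} = \left(3 + O\right) \left(10 + A\right)$ ($M{\left(O,A \right)} = \left(O + 3\right) \left(10 + A\right) = \left(3 + O\right) \left(10 + A\right)$)
$C{\left(m \right)} = \frac{687}{206}$ ($C{\left(m \right)} = 3 - \frac{69}{-206} = 3 - 69 \left(- \frac{1}{206}\right) = 3 - - \frac{69}{206} = 3 + \frac{69}{206} = \frac{687}{206}$)
$M{\left(-4 - -80,-127 \right)} + C{\left(200 \right)} = \left(30 + 3 \left(-127\right) + 10 \left(-4 - -80\right) - 127 \left(-4 - -80\right)\right) + \frac{687}{206} = \left(30 - 381 + 10 \left(-4 + 80\right) - 127 \left(-4 + 80\right)\right) + \frac{687}{206} = \left(30 - 381 + 10 \cdot 76 - 9652\right) + \frac{687}{206} = \left(30 - 381 + 760 - 9652\right) + \frac{687}{206} = -9243 + \frac{687}{206} = - \frac{1903371}{206}$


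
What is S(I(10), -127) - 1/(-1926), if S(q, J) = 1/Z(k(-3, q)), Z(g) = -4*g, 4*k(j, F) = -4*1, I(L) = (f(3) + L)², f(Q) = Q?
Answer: 965/3852 ≈ 0.25052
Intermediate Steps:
I(L) = (3 + L)²
k(j, F) = -1 (k(j, F) = (-4*1)/4 = (¼)*(-4) = -1)
S(q, J) = ¼ (S(q, J) = 1/(-4*(-1)) = 1/4 = ¼)
S(I(10), -127) - 1/(-1926) = ¼ - 1/(-1926) = ¼ - 1*(-1/1926) = ¼ + 1/1926 = 965/3852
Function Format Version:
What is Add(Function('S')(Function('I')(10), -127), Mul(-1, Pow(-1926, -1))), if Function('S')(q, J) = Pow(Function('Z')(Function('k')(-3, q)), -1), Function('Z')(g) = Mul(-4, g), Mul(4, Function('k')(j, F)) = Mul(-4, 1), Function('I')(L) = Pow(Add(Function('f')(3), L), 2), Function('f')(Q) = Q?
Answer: Rational(965, 3852) ≈ 0.25052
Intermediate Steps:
Function('I')(L) = Pow(Add(3, L), 2)
Function('k')(j, F) = -1 (Function('k')(j, F) = Mul(Rational(1, 4), Mul(-4, 1)) = Mul(Rational(1, 4), -4) = -1)
Function('S')(q, J) = Rational(1, 4) (Function('S')(q, J) = Pow(Mul(-4, -1), -1) = Pow(4, -1) = Rational(1, 4))
Add(Function('S')(Function('I')(10), -127), Mul(-1, Pow(-1926, -1))) = Add(Rational(1, 4), Mul(-1, Pow(-1926, -1))) = Add(Rational(1, 4), Mul(-1, Rational(-1, 1926))) = Add(Rational(1, 4), Rational(1, 1926)) = Rational(965, 3852)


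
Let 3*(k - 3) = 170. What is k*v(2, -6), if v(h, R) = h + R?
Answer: -716/3 ≈ -238.67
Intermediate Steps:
v(h, R) = R + h
k = 179/3 (k = 3 + (⅓)*170 = 3 + 170/3 = 179/3 ≈ 59.667)
k*v(2, -6) = 179*(-6 + 2)/3 = (179/3)*(-4) = -716/3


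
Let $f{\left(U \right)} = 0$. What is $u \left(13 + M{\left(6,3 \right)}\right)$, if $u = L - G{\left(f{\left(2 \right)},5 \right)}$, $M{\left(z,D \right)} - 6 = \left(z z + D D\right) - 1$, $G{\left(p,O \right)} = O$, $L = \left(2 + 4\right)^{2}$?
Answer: $1953$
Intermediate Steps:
$L = 36$ ($L = 6^{2} = 36$)
$M{\left(z,D \right)} = 5 + D^{2} + z^{2}$ ($M{\left(z,D \right)} = 6 - \left(1 - D D - z z\right) = 6 - \left(1 - D^{2} - z^{2}\right) = 6 + \left(-1 + D^{2} + z^{2}\right) = 5 + D^{2} + z^{2}$)
$u = 31$ ($u = 36 - 5 = 31$)
$u \left(13 + M{\left(6,3 \right)}\right) = 31 \left(13 + \left(5 + 3^{2} + 6^{2}\right)\right) = 31 \left(13 + \left(5 + 9 + 36\right)\right) = 31 \left(13 + 50\right) = 31 \cdot 63 = 1953$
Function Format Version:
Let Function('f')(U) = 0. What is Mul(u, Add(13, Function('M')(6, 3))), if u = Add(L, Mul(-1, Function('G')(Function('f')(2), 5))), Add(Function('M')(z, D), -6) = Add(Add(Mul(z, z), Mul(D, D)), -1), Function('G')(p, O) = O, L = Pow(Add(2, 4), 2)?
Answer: 1953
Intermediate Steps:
L = 36 (L = Pow(6, 2) = 36)
Function('M')(z, D) = Add(5, Pow(D, 2), Pow(z, 2)) (Function('M')(z, D) = Add(6, Add(Add(Mul(z, z), Mul(D, D)), -1)) = Add(6, Add(Add(Pow(z, 2), Pow(D, 2)), -1)) = Add(6, Add(Add(Pow(D, 2), Pow(z, 2)), -1)) = Add(6, Add(-1, Pow(D, 2), Pow(z, 2))) = Add(5, Pow(D, 2), Pow(z, 2)))
u = 31 (u = Add(36, Mul(-1, 5)) = Add(36, -5) = 31)
Mul(u, Add(13, Function('M')(6, 3))) = Mul(31, Add(13, Add(5, Pow(3, 2), Pow(6, 2)))) = Mul(31, Add(13, Add(5, 9, 36))) = Mul(31, Add(13, 50)) = Mul(31, 63) = 1953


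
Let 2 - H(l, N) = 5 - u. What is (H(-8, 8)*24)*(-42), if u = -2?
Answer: 5040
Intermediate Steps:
H(l, N) = -5 (H(l, N) = 2 - (5 - 1*(-2)) = 2 - (5 + 2) = 2 - 1*7 = 2 - 7 = -5)
(H(-8, 8)*24)*(-42) = -5*24*(-42) = -120*(-42) = 5040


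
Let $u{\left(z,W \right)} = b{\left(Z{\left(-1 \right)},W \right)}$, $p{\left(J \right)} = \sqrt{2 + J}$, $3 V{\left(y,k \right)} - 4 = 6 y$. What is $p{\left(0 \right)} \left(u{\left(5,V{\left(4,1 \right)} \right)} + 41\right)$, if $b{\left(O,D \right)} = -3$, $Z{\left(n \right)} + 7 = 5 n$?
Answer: $38 \sqrt{2} \approx 53.74$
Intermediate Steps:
$Z{\left(n \right)} = -7 + 5 n$
$V{\left(y,k \right)} = \frac{4}{3} + 2 y$ ($V{\left(y,k \right)} = \frac{4}{3} + \frac{6 y}{3} = \frac{4}{3} + 2 y$)
$u{\left(z,W \right)} = -3$
$p{\left(0 \right)} \left(u{\left(5,V{\left(4,1 \right)} \right)} + 41\right) = \sqrt{2 + 0} \left(-3 + 41\right) = \sqrt{2} \cdot 38 = 38 \sqrt{2}$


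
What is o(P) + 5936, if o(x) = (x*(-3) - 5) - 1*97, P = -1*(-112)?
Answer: 5498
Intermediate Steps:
P = 112
o(x) = -102 - 3*x (o(x) = (-3*x - 5) - 97 = (-5 - 3*x) - 97 = -102 - 3*x)
o(P) + 5936 = (-102 - 3*112) + 5936 = (-102 - 336) + 5936 = -438 + 5936 = 5498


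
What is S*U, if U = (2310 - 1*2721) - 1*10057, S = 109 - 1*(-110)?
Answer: -2292492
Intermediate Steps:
S = 219 (S = 109 + 110 = 219)
U = -10468 (U = (2310 - 2721) - 10057 = -411 - 10057 = -10468)
S*U = 219*(-10468) = -2292492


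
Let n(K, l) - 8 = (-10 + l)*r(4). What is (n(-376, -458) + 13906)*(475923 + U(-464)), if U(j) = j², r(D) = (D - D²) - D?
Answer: 14793469038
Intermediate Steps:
r(D) = -D²
n(K, l) = 168 - 16*l (n(K, l) = 8 + (-10 + l)*(-1*4²) = 8 + (-10 + l)*(-1*16) = 8 + (-10 + l)*(-16) = 8 + (160 - 16*l) = 168 - 16*l)
(n(-376, -458) + 13906)*(475923 + U(-464)) = ((168 - 16*(-458)) + 13906)*(475923 + (-464)²) = ((168 + 7328) + 13906)*(475923 + 215296) = (7496 + 13906)*691219 = 21402*691219 = 14793469038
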